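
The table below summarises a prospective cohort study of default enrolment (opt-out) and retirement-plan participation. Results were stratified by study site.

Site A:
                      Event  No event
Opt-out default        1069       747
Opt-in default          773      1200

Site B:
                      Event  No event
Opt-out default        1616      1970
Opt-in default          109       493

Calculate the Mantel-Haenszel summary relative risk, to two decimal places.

1.70

RR_MH = Σ(aᵢ·n₀ᵢ/nᵢ) / Σ(cᵢ·n₁ᵢ/nᵢ), with n₁ᵢ = aᵢ+bᵢ (exposed), n₀ᵢ = cᵢ+dᵢ (unexposed), nᵢ = n₁ᵢ+n₀ᵢ.
Stratum 1 (Site A): n₁ = 1816, n₀ = 1973, n = 3789; a·n₀/n = 1069·1973/3789 = 556.6474; c·n₁/n = 773·1816/3789 = 370.4851
Stratum 2 (Site B): n₁ = 3586, n₀ = 602, n = 4188; a·n₀/n = 1616·602/4188 = 232.2904; c·n₁/n = 109·3586/4188 = 93.3319
RR_MH = (556.6474 + 232.2904) / (370.4851 + 93.3319) = 788.9378 / 463.8170 = 1.70097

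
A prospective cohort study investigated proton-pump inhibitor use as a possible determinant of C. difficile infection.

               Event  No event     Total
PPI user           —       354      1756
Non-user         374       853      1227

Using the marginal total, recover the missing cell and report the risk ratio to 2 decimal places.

The missing cell is in the exposed row: 1756 − 354 = 1402.
So a = 1402, b = 354, c = 374, d = 853.
RR = [a/(a+b)] / [c/(c+d)] = (1402/1756) / (374/1227) = 0.79841/0.30481 = 2.61937

2.62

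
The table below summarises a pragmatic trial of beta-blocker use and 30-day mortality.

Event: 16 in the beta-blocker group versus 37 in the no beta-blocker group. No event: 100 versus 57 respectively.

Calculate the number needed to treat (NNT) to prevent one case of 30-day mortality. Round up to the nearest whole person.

4

Risk in treated group = 16/116 = 0.13793; risk in control = 37/94 = 0.39362.
Absolute risk reduction = 0.39362 − 0.13793 = 0.25569
NNT = 1 / ARR = 1 / 0.25569 = 3.911 → round up → 4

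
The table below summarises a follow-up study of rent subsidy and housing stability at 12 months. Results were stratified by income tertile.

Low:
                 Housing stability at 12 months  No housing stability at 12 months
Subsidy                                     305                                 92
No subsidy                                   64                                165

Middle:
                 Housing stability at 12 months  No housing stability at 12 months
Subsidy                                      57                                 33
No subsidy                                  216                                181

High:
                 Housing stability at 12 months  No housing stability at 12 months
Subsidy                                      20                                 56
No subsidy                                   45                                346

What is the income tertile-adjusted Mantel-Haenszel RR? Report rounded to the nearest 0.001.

RR_MH = Σ(aᵢ·n₀ᵢ/nᵢ) / Σ(cᵢ·n₁ᵢ/nᵢ), with n₁ᵢ = aᵢ+bᵢ (exposed), n₀ᵢ = cᵢ+dᵢ (unexposed), nᵢ = n₁ᵢ+n₀ᵢ.
Stratum 1 (Low): n₁ = 397, n₀ = 229, n = 626; a·n₀/n = 305·229/626 = 111.5735; c·n₁/n = 64·397/626 = 40.5879
Stratum 2 (Middle): n₁ = 90, n₀ = 397, n = 487; a·n₀/n = 57·397/487 = 46.4661; c·n₁/n = 216·90/487 = 39.9179
Stratum 3 (High): n₁ = 76, n₀ = 391, n = 467; a·n₀/n = 20·391/467 = 16.7452; c·n₁/n = 45·76/467 = 7.3233
RR_MH = (111.5735 + 46.4661 + 16.7452) / (40.5879 + 39.9179 + 7.3233) = 174.7848 / 87.8291 = 1.99006

1.990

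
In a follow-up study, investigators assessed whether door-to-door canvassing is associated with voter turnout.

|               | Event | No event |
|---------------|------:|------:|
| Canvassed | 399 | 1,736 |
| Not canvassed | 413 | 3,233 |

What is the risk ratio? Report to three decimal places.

1.650

Cells: a = 399, b = 1736, c = 413, d = 3233.
Risk in exposed = 399/2135 = 0.18689; risk in unexposed = 413/3646 = 0.11327.
RR = 0.18689 / 0.11327 = 1.64984
The risk among the exposed is 1.65 times that among the unexposed.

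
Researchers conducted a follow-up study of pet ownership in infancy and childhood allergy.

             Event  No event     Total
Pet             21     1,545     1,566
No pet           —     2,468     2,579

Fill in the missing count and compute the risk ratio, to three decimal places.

0.312

The missing cell is in the unexposed row: 2579 − 2468 = 111.
So a = 21, b = 1545, c = 111, d = 2468.
RR = [a/(a+b)] / [c/(c+d)] = (21/1566) / (111/2579) = 0.01341/0.04304 = 0.31157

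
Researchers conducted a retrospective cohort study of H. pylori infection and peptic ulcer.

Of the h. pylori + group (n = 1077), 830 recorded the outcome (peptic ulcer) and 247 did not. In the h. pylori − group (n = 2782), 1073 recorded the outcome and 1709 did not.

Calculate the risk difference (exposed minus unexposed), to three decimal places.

0.385

From the description: a = 830, b = 247, c = 1073, d = 1709.
Risk in exposed = 830/1077 = 0.770659; risk in unexposed = 1073/2782 = 0.385694.
Risk difference = 0.770659 − 0.385694 = 0.384965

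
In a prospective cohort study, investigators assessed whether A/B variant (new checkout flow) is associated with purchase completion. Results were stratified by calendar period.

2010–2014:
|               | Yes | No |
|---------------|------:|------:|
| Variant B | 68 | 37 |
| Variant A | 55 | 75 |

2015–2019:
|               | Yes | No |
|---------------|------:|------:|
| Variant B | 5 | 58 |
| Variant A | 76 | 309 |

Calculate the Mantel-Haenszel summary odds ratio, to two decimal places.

1.36

OR_MH = Σ(aᵢdᵢ/nᵢ) / Σ(bᵢcᵢ/nᵢ), where nᵢ is the stratum total.
Stratum 1 (2010–2014): n = 235; a·d/n = 68·75/235 = 21.7021; b·c/n = 37·55/235 = 8.6596
Stratum 2 (2015–2019): n = 448; a·d/n = 5·309/448 = 3.4487; b·c/n = 58·76/448 = 9.8393
OR_MH = (21.7021 + 3.4487) / (8.6596 + 9.8393) = 25.1508 / 18.4989 = 1.35959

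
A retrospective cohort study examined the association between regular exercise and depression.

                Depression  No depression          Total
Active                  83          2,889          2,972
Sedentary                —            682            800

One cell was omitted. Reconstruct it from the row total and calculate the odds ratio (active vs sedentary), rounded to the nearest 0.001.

The missing cell is in the unexposed row: 800 − 682 = 118.
So a = 83, b = 2889, c = 118, d = 682.
OR = (a·d)/(b·c) = (83 × 682) / (2889 × 118) = 56606 / 340902 = 0.16605

0.166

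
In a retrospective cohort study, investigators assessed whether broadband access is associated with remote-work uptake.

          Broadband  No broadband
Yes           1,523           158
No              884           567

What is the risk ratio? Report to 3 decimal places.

2.903

Reading the table with exposure as columns: a = 1523 (Broadband, case), b = 884 (Broadband, non-case), c = 158 (No broadband, case), d = 567.
Risk in exposed = 1523/2407 = 0.63274; risk in unexposed = 158/725 = 0.21793.
RR = 0.63274 / 0.21793 = 2.90339
The risk among the exposed is 2.90 times that among the unexposed.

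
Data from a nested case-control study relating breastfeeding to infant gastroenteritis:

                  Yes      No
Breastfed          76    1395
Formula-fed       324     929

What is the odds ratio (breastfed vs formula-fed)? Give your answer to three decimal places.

0.156

Cells: a = 76, b = 1395, c = 324, d = 929.
OR = (a·d)/(b·c) = (76 × 929) / (1395 × 324) = 70604 / 451980 = 0.15621
Exposure is associated with lower odds of infant gastroenteritis (OR = 0.16 < 1).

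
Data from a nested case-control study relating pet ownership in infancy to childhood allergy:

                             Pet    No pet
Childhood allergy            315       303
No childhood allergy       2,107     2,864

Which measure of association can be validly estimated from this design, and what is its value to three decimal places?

1.413

Reading the table with exposure as columns: a = 315 (Pet, case), b = 2107 (Pet, non-case), c = 303 (No pet, case), d = 2864.
This is a nested case-control study: participants were sampled on outcome status, so risks in the source population cannot be estimated directly — relative risk is not valid here. The odds ratio is the appropriate measure.
OR = (a·d)/(b·c) = (315 × 2864) / (2107 × 303) = 902160 / 638421 = 1.41311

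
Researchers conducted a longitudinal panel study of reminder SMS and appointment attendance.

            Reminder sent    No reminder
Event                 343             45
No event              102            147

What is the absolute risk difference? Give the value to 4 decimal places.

Reading the table with exposure as columns: a = 343 (Reminder sent, case), b = 102 (Reminder sent, non-case), c = 45 (No reminder, case), d = 147.
Risk in exposed = 343/445 = 0.770787; risk in unexposed = 45/192 = 0.234375.
Risk difference = 0.770787 − 0.234375 = 0.536412

0.5364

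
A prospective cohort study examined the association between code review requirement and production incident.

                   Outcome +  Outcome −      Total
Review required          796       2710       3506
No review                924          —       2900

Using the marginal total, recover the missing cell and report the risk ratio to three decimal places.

0.713

The missing cell is in the unexposed row: 2900 − 924 = 1976.
So a = 796, b = 2710, c = 924, d = 1976.
RR = [a/(a+b)] / [c/(c+d)] = (796/3506) / (924/2900) = 0.22704/0.31862 = 0.71257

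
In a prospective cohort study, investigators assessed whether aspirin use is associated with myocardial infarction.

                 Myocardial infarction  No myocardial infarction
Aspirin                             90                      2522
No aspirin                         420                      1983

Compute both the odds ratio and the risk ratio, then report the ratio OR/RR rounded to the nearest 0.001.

0.855

Cells: a = 90, b = 2522, c = 420, d = 1983.
OR = (90·1983)/(2522·420) = 178470/1059240 = 0.16849
Risk in exposed = 90/2612 = 0.03446; risk in unexposed = 420/2403 = 0.17478; RR = 0.19714
OR/RR = 0.16849 / 0.19714 = 0.85467
The outcome is not rare, so the OR lies further from 1 than the RR.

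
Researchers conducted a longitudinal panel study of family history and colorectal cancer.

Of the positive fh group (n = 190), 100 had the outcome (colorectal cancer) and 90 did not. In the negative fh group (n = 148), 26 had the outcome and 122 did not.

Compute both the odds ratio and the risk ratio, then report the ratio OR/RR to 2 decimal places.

1.74

From the description: a = 100, b = 90, c = 26, d = 122.
OR = (100·122)/(90·26) = 12200/2340 = 5.21368
Risk in exposed = 100/190 = 0.52632; risk in unexposed = 26/148 = 0.17568; RR = 2.99595
OR/RR = 5.21368 / 2.99595 = 1.74024
The outcome is not rare, so the OR lies further from 1 than the RR.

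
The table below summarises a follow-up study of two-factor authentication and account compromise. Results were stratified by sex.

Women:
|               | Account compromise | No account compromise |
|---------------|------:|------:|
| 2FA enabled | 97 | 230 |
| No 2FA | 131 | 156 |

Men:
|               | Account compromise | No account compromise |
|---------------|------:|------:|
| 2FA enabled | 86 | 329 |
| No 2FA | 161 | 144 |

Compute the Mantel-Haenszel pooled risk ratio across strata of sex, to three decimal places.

0.503

RR_MH = Σ(aᵢ·n₀ᵢ/nᵢ) / Σ(cᵢ·n₁ᵢ/nᵢ), with n₁ᵢ = aᵢ+bᵢ (exposed), n₀ᵢ = cᵢ+dᵢ (unexposed), nᵢ = n₁ᵢ+n₀ᵢ.
Stratum 1 (Women): n₁ = 327, n₀ = 287, n = 614; a·n₀/n = 97·287/614 = 45.3404; c·n₁/n = 131·327/614 = 69.7671
Stratum 2 (Men): n₁ = 415, n₀ = 305, n = 720; a·n₀/n = 86·305/720 = 36.4306; c·n₁/n = 161·415/720 = 92.7986
RR_MH = (45.3404 + 36.4306) / (69.7671 + 92.7986) = 81.7709 / 162.5657 = 0.50300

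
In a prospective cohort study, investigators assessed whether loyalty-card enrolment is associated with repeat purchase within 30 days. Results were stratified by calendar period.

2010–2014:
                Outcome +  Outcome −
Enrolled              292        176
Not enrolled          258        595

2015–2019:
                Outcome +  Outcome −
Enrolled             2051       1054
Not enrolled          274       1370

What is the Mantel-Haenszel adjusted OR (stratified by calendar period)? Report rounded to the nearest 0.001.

OR_MH = Σ(aᵢdᵢ/nᵢ) / Σ(bᵢcᵢ/nᵢ), where nᵢ is the stratum total.
Stratum 1 (2010–2014): n = 1321; a·d/n = 292·595/1321 = 131.5216; b·c/n = 176·258/1321 = 34.3740
Stratum 2 (2015–2019): n = 4749; a·d/n = 2051·1370/4749 = 591.6761; b·c/n = 1054·274/4749 = 60.8120
OR_MH = (131.5216 + 591.6761) / (34.3740 + 60.8120) = 723.1977 / 95.1859 = 7.59774

7.598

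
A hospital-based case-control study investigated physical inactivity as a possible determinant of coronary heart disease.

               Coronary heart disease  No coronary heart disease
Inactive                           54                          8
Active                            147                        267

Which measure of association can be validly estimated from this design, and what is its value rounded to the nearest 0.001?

12.260

Cells: a = 54, b = 8, c = 147, d = 267.
This is a hospital-based case-control study: participants were sampled on outcome status, so risks in the source population cannot be estimated directly — relative risk is not valid here. The odds ratio is the appropriate measure.
OR = (a·d)/(b·c) = (54 × 267) / (8 × 147) = 14418 / 1176 = 12.26020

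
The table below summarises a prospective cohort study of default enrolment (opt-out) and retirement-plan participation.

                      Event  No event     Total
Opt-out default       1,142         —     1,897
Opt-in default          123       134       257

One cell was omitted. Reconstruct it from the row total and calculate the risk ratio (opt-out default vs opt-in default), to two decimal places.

1.26

The missing cell is in the exposed row: 1897 − 1142 = 755.
So a = 1142, b = 755, c = 123, d = 134.
RR = [a/(a+b)] / [c/(c+d)] = (1142/1897) / (123/257) = 0.60200/0.47860 = 1.25784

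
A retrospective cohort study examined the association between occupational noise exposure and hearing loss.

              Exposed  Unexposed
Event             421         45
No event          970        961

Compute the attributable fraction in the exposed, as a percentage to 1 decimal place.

85.2

Reading the table with exposure as columns: a = 421 (Exposed, case), b = 970 (Exposed, non-case), c = 45 (Unexposed, case), d = 961.
Risk in exposed = 421/1391 = 0.30266; risk in unexposed = 45/1006 = 0.04473.
RR = 0.30266/0.04473 = 6.76613
AR% = (RR − 1)/RR × 100 = (6.76613 − 1)/6.76613 × 100 = 85.2205%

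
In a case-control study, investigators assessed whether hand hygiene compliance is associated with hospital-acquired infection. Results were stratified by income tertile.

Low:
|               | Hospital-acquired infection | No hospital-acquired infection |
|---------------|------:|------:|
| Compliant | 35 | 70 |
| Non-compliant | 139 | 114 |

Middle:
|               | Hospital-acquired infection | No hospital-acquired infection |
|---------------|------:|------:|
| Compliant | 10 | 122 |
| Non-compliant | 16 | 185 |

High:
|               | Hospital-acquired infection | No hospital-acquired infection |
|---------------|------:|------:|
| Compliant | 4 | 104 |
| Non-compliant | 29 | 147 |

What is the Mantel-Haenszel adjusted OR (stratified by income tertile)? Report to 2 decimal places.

0.43

OR_MH = Σ(aᵢdᵢ/nᵢ) / Σ(bᵢcᵢ/nᵢ), where nᵢ is the stratum total.
Stratum 1 (Low): n = 358; a·d/n = 35·114/358 = 11.1453; b·c/n = 70·139/358 = 27.1788
Stratum 2 (Middle): n = 333; a·d/n = 10·185/333 = 5.5556; b·c/n = 122·16/333 = 5.8619
Stratum 3 (High): n = 284; a·d/n = 4·147/284 = 2.0704; b·c/n = 104·29/284 = 10.6197
OR_MH = (11.1453 + 5.5556 + 2.0704) / (27.1788 + 5.8619 + 10.6197) = 18.7712 / 43.6604 = 0.42994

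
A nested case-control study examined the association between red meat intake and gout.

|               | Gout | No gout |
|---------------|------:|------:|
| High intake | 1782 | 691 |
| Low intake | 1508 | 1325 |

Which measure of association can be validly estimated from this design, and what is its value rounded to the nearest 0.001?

Cells: a = 1782, b = 691, c = 1508, d = 1325.
This is a nested case-control study: participants were sampled on outcome status, so risks in the source population cannot be estimated directly — relative risk is not valid here. The odds ratio is the appropriate measure.
OR = (a·d)/(b·c) = (1782 × 1325) / (691 × 1508) = 2361150 / 1042028 = 2.26592

2.266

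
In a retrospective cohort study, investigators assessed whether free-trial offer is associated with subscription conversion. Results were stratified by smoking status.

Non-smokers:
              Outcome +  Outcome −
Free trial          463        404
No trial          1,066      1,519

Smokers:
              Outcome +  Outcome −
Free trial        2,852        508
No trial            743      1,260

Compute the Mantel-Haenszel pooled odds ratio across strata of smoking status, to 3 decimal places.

4.478

OR_MH = Σ(aᵢdᵢ/nᵢ) / Σ(bᵢcᵢ/nᵢ), where nᵢ is the stratum total.
Stratum 1 (Non-smokers): n = 3452; a·d/n = 463·1519/3452 = 203.7361; b·c/n = 404·1066/3452 = 124.7578
Stratum 2 (Smokers): n = 5363; a·d/n = 2852·1260/5363 = 670.0578; b·c/n = 508·743/5363 = 70.3793
OR_MH = (203.7361 + 670.0578) / (124.7578 + 70.3793) = 873.7939 / 195.1371 = 4.47785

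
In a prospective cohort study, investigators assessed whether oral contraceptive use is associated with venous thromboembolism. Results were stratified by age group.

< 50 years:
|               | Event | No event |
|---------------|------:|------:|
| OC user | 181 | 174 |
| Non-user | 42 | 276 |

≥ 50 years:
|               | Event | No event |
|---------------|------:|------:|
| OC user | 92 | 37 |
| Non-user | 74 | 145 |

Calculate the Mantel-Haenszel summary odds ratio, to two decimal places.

6.01

OR_MH = Σ(aᵢdᵢ/nᵢ) / Σ(bᵢcᵢ/nᵢ), where nᵢ is the stratum total.
Stratum 1 (< 50 years): n = 673; a·d/n = 181·276/673 = 74.2288; b·c/n = 174·42/673 = 10.8588
Stratum 2 (≥ 50 years): n = 348; a·d/n = 92·145/348 = 38.3333; b·c/n = 37·74/348 = 7.8678
OR_MH = (74.2288 + 38.3333) / (10.8588 + 7.8678) = 112.5622 / 18.7267 = 6.01080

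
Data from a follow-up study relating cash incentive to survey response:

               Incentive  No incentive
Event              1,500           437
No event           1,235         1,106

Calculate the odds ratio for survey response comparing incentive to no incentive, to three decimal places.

3.074

Reading the table with exposure as columns: a = 1500 (Incentive, case), b = 1235 (Incentive, non-case), c = 437 (No incentive, case), d = 1106.
OR = (a·d)/(b·c) = (1500 × 1106) / (1235 × 437) = 1659000 / 539695 = 3.07396
The odds of survey response are about 3.07 times as high in the incentive group.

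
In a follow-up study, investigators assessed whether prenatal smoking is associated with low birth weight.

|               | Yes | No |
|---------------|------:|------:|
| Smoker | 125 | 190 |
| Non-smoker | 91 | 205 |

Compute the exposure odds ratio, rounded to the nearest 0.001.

1.482

Cells: a = 125, b = 190, c = 91, d = 205.
OR = (a·d)/(b·c) = (125 × 205) / (190 × 91) = 25625 / 17290 = 1.48207
The odds of low birth weight are about 1.48 times as high in the smoker group.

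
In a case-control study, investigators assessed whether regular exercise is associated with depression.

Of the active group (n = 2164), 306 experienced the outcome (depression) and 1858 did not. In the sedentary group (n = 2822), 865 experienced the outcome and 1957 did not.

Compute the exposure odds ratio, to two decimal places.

0.37

From the description: a = 306, b = 1858, c = 865, d = 1957.
OR = (a·d)/(b·c) = (306 × 1957) / (1858 × 865) = 598842 / 1607170 = 0.37261
Exposure is associated with lower odds of depression (OR = 0.37 < 1).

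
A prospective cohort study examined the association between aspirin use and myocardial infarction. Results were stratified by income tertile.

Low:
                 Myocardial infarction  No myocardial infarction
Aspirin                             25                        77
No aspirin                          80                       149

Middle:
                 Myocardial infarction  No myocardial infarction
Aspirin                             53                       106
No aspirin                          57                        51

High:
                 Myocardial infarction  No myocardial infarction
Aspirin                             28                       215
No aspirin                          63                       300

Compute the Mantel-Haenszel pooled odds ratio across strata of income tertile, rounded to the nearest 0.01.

0.55

OR_MH = Σ(aᵢdᵢ/nᵢ) / Σ(bᵢcᵢ/nᵢ), where nᵢ is the stratum total.
Stratum 1 (Low): n = 331; a·d/n = 25·149/331 = 11.2538; b·c/n = 77·80/331 = 18.6103
Stratum 2 (Middle): n = 267; a·d/n = 53·51/267 = 10.1236; b·c/n = 106·57/267 = 22.6292
Stratum 3 (High): n = 606; a·d/n = 28·300/606 = 13.8614; b·c/n = 215·63/606 = 22.3515
OR_MH = (11.2538 + 10.1236 + 13.8614) / (18.6103 + 22.6292 + 22.3515) = 35.2388 / 63.5910 = 0.55415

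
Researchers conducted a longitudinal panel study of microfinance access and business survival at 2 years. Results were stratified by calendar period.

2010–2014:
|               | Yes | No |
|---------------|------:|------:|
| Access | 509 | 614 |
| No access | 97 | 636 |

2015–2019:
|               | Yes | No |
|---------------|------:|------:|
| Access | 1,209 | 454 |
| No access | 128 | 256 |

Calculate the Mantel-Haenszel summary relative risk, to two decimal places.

2.63

RR_MH = Σ(aᵢ·n₀ᵢ/nᵢ) / Σ(cᵢ·n₁ᵢ/nᵢ), with n₁ᵢ = aᵢ+bᵢ (exposed), n₀ᵢ = cᵢ+dᵢ (unexposed), nᵢ = n₁ᵢ+n₀ᵢ.
Stratum 1 (2010–2014): n₁ = 1123, n₀ = 733, n = 1856; a·n₀/n = 509·733/1856 = 201.0221; c·n₁/n = 97·1123/1856 = 58.6913
Stratum 2 (2015–2019): n₁ = 1663, n₀ = 384, n = 2047; a·n₀/n = 1209·384/2047 = 226.7982; c·n₁/n = 128·1663/2047 = 103.9883
RR_MH = (201.0221 + 226.7982) / (58.6913 + 103.9883) = 427.8203 / 162.6795 = 2.62983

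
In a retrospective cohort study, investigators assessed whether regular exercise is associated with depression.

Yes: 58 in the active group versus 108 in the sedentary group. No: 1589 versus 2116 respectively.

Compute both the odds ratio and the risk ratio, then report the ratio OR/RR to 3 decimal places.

From the description: a = 58, b = 1589, c = 108, d = 2116.
OR = (58·2116)/(1589·108) = 122728/171612 = 0.71515
Risk in exposed = 58/1647 = 0.03522; risk in unexposed = 108/2224 = 0.04856; RR = 0.72518
OR/RR = 0.71515 / 0.72518 = 0.98617
The outcome is rare in both groups, so OR ≈ RR (ratio near 1).

0.986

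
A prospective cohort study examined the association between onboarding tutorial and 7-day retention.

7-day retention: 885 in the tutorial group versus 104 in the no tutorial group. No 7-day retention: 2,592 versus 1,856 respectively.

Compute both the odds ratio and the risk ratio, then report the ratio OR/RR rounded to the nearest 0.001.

From the description: a = 885, b = 2592, c = 104, d = 1856.
OR = (885·1856)/(2592·104) = 1642560/269568 = 6.09330
Risk in exposed = 885/3477 = 0.25453; risk in unexposed = 104/1960 = 0.05306; RR = 4.79691
OR/RR = 6.09330 / 4.79691 = 1.27026
The outcome is not rare, so the OR lies further from 1 than the RR.

1.270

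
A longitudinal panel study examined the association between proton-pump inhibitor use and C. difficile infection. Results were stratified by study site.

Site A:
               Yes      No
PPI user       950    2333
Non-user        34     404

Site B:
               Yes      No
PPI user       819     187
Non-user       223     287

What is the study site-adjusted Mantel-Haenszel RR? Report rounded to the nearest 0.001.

2.176

RR_MH = Σ(aᵢ·n₀ᵢ/nᵢ) / Σ(cᵢ·n₁ᵢ/nᵢ), with n₁ᵢ = aᵢ+bᵢ (exposed), n₀ᵢ = cᵢ+dᵢ (unexposed), nᵢ = n₁ᵢ+n₀ᵢ.
Stratum 1 (Site A): n₁ = 3283, n₀ = 438, n = 3721; a·n₀/n = 950·438/3721 = 111.8248; c·n₁/n = 34·3283/3721 = 29.9979
Stratum 2 (Site B): n₁ = 1006, n₀ = 510, n = 1516; a·n₀/n = 819·510/1516 = 275.5211; c·n₁/n = 223·1006/1516 = 147.9802
RR_MH = (111.8248 + 275.5211) / (29.9979 + 147.9802) = 387.3459 / 177.9781 = 2.17637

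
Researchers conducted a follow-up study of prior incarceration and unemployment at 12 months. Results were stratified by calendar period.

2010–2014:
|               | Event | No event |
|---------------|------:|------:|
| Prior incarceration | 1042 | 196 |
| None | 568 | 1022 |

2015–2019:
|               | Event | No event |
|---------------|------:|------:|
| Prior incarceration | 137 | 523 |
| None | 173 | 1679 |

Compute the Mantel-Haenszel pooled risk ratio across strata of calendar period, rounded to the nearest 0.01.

2.34

RR_MH = Σ(aᵢ·n₀ᵢ/nᵢ) / Σ(cᵢ·n₁ᵢ/nᵢ), with n₁ᵢ = aᵢ+bᵢ (exposed), n₀ᵢ = cᵢ+dᵢ (unexposed), nᵢ = n₁ᵢ+n₀ᵢ.
Stratum 1 (2010–2014): n₁ = 1238, n₀ = 1590, n = 2828; a·n₀/n = 1042·1590/2828 = 585.8487; c·n₁/n = 568·1238/2828 = 248.6506
Stratum 2 (2015–2019): n₁ = 660, n₀ = 1852, n = 2512; a·n₀/n = 137·1852/2512 = 101.0048; c·n₁/n = 173·660/2512 = 45.4538
RR_MH = (585.8487 + 101.0048) / (248.6506 + 45.4538) = 686.8534 / 294.1045 = 2.33541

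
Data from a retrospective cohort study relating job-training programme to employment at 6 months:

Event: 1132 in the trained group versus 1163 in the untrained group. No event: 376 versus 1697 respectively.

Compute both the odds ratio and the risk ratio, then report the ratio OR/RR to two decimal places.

From the description: a = 1132, b = 376, c = 1163, d = 1697.
OR = (1132·1697)/(376·1163) = 1921004/437288 = 4.39300
Risk in exposed = 1132/1508 = 0.75066; risk in unexposed = 1163/2860 = 0.40664; RR = 1.84600
OR/RR = 4.39300 / 1.84600 = 2.37974
The outcome is not rare, so the OR lies further from 1 than the RR.

2.38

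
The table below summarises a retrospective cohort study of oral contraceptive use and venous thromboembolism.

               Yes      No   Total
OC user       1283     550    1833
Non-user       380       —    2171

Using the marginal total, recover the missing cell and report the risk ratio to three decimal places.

The missing cell is in the unexposed row: 2171 − 380 = 1791.
So a = 1283, b = 550, c = 380, d = 1791.
RR = [a/(a+b)] / [c/(c+d)] = (1283/1833) / (380/2171) = 0.69995/0.17503 = 3.99890

3.999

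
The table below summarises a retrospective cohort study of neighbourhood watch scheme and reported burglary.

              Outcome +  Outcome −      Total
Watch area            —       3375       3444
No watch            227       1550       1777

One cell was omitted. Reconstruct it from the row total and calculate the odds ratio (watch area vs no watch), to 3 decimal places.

The missing cell is in the exposed row: 3444 − 3375 = 69.
So a = 69, b = 3375, c = 227, d = 1550.
OR = (a·d)/(b·c) = (69 × 1550) / (3375 × 227) = 106950 / 766125 = 0.13960

0.140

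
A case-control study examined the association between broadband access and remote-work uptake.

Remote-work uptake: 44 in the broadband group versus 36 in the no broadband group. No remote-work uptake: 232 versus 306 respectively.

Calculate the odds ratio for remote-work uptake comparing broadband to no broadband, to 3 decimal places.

1.612

From the description: a = 44, b = 232, c = 36, d = 306.
OR = (a·d)/(b·c) = (44 × 306) / (232 × 36) = 13464 / 8352 = 1.61207
The odds of remote-work uptake are about 1.61 times as high in the broadband group.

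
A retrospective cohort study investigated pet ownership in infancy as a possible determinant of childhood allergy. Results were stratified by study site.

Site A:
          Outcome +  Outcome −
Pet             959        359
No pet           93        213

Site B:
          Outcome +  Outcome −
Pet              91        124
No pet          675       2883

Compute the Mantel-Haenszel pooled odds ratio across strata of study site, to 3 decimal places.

4.570

OR_MH = Σ(aᵢdᵢ/nᵢ) / Σ(bᵢcᵢ/nᵢ), where nᵢ is the stratum total.
Stratum 1 (Site A): n = 1624; a·d/n = 959·213/1624 = 125.7802; b·c/n = 359·93/1624 = 20.5585
Stratum 2 (Site B): n = 3773; a·d/n = 91·2883/3773 = 69.5343; b·c/n = 124·675/3773 = 22.1839
OR_MH = (125.7802 + 69.5343) / (20.5585 + 22.1839) = 195.3145 / 42.7424 = 4.56957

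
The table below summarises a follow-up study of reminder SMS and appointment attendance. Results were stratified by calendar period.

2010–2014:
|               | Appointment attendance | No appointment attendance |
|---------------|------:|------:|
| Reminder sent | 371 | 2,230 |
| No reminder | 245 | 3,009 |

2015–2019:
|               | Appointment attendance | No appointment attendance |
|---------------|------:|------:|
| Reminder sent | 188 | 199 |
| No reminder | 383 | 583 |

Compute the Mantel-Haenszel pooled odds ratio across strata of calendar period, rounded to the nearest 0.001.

OR_MH = Σ(aᵢdᵢ/nᵢ) / Σ(bᵢcᵢ/nᵢ), where nᵢ is the stratum total.
Stratum 1 (2010–2014): n = 5855; a·d/n = 371·3009/5855 = 190.6642; b·c/n = 2230·245/5855 = 93.3134
Stratum 2 (2015–2019): n = 1353; a·d/n = 188·583/1353 = 81.0081; b·c/n = 199·383/1353 = 56.3319
OR_MH = (190.6642 + 81.0081) / (93.3134 + 56.3319) = 271.6723 / 149.6453 = 1.81544

1.815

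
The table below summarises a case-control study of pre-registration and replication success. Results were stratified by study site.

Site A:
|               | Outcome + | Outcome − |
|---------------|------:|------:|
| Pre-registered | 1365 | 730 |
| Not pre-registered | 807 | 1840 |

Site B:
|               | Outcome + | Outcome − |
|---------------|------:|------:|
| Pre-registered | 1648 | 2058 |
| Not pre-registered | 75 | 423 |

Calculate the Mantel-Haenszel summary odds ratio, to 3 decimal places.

4.321

OR_MH = Σ(aᵢdᵢ/nᵢ) / Σ(bᵢcᵢ/nᵢ), where nᵢ is the stratum total.
Stratum 1 (Site A): n = 4742; a·d/n = 1365·1840/4742 = 529.6499; b·c/n = 730·807/4742 = 124.2324
Stratum 2 (Site B): n = 4204; a·d/n = 1648·423/4204 = 165.8192; b·c/n = 2058·75/4204 = 36.7150
OR_MH = (529.6499 + 165.8192) / (124.2324 + 36.7150) = 695.4692 / 160.9474 = 4.32110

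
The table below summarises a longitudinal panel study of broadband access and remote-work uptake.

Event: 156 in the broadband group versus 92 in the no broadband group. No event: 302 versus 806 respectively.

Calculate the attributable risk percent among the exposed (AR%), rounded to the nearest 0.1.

From the description: a = 156, b = 302, c = 92, d = 806.
Risk in exposed = 156/458 = 0.34061; risk in unexposed = 92/898 = 0.10245.
RR = 0.34061/0.10245 = 3.32466
AR% = (RR − 1)/RR × 100 = (3.32466 − 1)/3.32466 × 100 = 69.9218%

69.9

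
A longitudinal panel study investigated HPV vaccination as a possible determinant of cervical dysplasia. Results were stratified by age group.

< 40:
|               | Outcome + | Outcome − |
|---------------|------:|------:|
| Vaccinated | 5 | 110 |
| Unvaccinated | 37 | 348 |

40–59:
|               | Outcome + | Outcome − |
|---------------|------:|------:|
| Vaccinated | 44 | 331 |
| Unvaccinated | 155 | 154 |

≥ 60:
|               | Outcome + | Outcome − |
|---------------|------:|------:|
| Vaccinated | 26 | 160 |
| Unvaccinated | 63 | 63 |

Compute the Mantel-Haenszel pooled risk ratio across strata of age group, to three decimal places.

RR_MH = Σ(aᵢ·n₀ᵢ/nᵢ) / Σ(cᵢ·n₁ᵢ/nᵢ), with n₁ᵢ = aᵢ+bᵢ (exposed), n₀ᵢ = cᵢ+dᵢ (unexposed), nᵢ = n₁ᵢ+n₀ᵢ.
Stratum 1 (< 40): n₁ = 115, n₀ = 385, n = 500; a·n₀/n = 5·385/500 = 3.8500; c·n₁/n = 37·115/500 = 8.5100
Stratum 2 (40–59): n₁ = 375, n₀ = 309, n = 684; a·n₀/n = 44·309/684 = 19.8772; c·n₁/n = 155·375/684 = 84.9781
Stratum 3 (≥ 60): n₁ = 186, n₀ = 126, n = 312; a·n₀/n = 26·126/312 = 10.5000; c·n₁/n = 63·186/312 = 37.5577
RR_MH = (3.8500 + 19.8772 + 10.5000) / (8.5100 + 84.9781 + 37.5577) = 34.2272 / 131.0458 = 0.26119

0.261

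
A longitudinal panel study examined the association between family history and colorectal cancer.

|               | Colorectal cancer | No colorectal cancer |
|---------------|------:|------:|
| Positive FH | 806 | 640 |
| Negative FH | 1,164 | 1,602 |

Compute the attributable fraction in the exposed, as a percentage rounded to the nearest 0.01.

Cells: a = 806, b = 640, c = 1164, d = 1602.
Risk in exposed = 806/1446 = 0.55740; risk in unexposed = 1164/2766 = 0.42082.
RR = 0.55740/0.42082 = 1.32454
AR% = (RR − 1)/RR × 100 = (1.32454 − 1)/1.32454 × 100 = 24.5022%

24.50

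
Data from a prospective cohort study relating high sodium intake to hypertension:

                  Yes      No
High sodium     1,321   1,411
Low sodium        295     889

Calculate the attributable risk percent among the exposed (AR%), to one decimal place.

Cells: a = 1321, b = 1411, c = 295, d = 889.
Risk in exposed = 1321/2732 = 0.48353; risk in unexposed = 295/1184 = 0.24916.
RR = 0.48353/0.24916 = 1.94067
AR% = (RR − 1)/RR × 100 = (1.94067 − 1)/1.94067 × 100 = 48.4714%

48.5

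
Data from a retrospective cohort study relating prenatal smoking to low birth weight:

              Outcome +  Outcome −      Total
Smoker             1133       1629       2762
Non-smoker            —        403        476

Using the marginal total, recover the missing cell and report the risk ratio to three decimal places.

The missing cell is in the unexposed row: 476 − 403 = 73.
So a = 1133, b = 1629, c = 73, d = 403.
RR = [a/(a+b)] / [c/(c+d)] = (1133/2762) / (73/476) = 0.41021/0.15336 = 2.67479

2.675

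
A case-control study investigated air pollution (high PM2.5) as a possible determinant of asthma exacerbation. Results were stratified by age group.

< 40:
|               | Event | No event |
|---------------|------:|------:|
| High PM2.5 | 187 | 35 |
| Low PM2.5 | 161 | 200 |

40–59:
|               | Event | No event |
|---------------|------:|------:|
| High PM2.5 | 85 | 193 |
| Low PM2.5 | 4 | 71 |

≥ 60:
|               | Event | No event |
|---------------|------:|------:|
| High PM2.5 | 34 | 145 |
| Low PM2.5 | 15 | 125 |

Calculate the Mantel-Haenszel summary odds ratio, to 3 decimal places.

OR_MH = Σ(aᵢdᵢ/nᵢ) / Σ(bᵢcᵢ/nᵢ), where nᵢ is the stratum total.
Stratum 1 (< 40): n = 583; a·d/n = 187·200/583 = 64.1509; b·c/n = 35·161/583 = 9.6655
Stratum 2 (40–59): n = 353; a·d/n = 85·71/353 = 17.0963; b·c/n = 193·4/353 = 2.1870
Stratum 3 (≥ 60): n = 319; a·d/n = 34·125/319 = 13.3229; b·c/n = 145·15/319 = 6.8182
OR_MH = (64.1509 + 17.0963 + 13.3229) / (9.6655 + 2.1870 + 6.8182) = 94.5701 / 18.6707 = 5.06517

5.065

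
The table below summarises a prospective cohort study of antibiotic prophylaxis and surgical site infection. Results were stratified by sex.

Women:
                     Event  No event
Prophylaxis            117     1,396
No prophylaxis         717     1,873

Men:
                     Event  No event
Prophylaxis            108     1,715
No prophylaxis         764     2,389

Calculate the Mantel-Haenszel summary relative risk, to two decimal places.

0.26

RR_MH = Σ(aᵢ·n₀ᵢ/nᵢ) / Σ(cᵢ·n₁ᵢ/nᵢ), with n₁ᵢ = aᵢ+bᵢ (exposed), n₀ᵢ = cᵢ+dᵢ (unexposed), nᵢ = n₁ᵢ+n₀ᵢ.
Stratum 1 (Women): n₁ = 1513, n₀ = 2590, n = 4103; a·n₀/n = 117·2590/4103 = 73.8557; c·n₁/n = 717·1513/4103 = 264.3970
Stratum 2 (Men): n₁ = 1823, n₀ = 3153, n = 4976; a·n₀/n = 108·3153/4976 = 68.4333; c·n₁/n = 764·1823/4976 = 279.8979
RR_MH = (73.8557 + 68.4333) / (264.3970 + 279.8979) = 142.2890 / 544.2949 = 0.26142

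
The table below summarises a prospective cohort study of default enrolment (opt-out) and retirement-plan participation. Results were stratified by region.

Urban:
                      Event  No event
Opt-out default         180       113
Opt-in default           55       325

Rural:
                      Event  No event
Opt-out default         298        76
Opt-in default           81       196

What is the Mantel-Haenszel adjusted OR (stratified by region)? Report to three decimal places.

9.451

OR_MH = Σ(aᵢdᵢ/nᵢ) / Σ(bᵢcᵢ/nᵢ), where nᵢ is the stratum total.
Stratum 1 (Urban): n = 673; a·d/n = 180·325/673 = 86.9242; b·c/n = 113·55/673 = 9.2348
Stratum 2 (Rural): n = 651; a·d/n = 298·196/651 = 89.7204; b·c/n = 76·81/651 = 9.4562
OR_MH = (86.9242 + 89.7204) / (9.2348 + 9.4562) = 176.6447 / 18.6910 = 9.45079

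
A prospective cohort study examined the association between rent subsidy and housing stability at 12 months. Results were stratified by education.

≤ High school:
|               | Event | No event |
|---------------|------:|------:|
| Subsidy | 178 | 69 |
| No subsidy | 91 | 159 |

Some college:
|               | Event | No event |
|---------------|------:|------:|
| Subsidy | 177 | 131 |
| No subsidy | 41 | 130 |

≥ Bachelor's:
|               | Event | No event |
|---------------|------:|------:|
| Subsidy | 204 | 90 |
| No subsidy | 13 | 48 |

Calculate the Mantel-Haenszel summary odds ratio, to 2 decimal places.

4.88

OR_MH = Σ(aᵢdᵢ/nᵢ) / Σ(bᵢcᵢ/nᵢ), where nᵢ is the stratum total.
Stratum 1 (≤ High school): n = 497; a·d/n = 178·159/497 = 56.9457; b·c/n = 69·91/497 = 12.6338
Stratum 2 (Some college): n = 479; a·d/n = 177·130/479 = 48.0376; b·c/n = 131·41/479 = 11.2129
Stratum 3 (≥ Bachelor's): n = 355; a·d/n = 204·48/355 = 27.5831; b·c/n = 90·13/355 = 3.2958
OR_MH = (56.9457 + 48.0376 + 27.5831) / (12.6338 + 11.2129 + 3.2958) = 132.5664 / 27.1425 = 4.88408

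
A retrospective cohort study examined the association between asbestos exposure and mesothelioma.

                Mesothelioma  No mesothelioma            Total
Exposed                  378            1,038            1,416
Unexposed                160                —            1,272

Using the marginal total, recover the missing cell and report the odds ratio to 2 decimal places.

2.53

The missing cell is in the unexposed row: 1272 − 160 = 1112.
So a = 378, b = 1038, c = 160, d = 1112.
OR = (a·d)/(b·c) = (378 × 1112) / (1038 × 160) = 420336 / 166080 = 2.53092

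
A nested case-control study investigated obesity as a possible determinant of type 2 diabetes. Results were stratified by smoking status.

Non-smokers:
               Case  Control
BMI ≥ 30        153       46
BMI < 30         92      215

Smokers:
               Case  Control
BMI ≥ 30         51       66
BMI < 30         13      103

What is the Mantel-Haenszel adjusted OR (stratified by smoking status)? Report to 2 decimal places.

OR_MH = Σ(aᵢdᵢ/nᵢ) / Σ(bᵢcᵢ/nᵢ), where nᵢ is the stratum total.
Stratum 1 (Non-smokers): n = 506; a·d/n = 153·215/506 = 65.0099; b·c/n = 46·92/506 = 8.3636
Stratum 2 (Smokers): n = 233; a·d/n = 51·103/233 = 22.5451; b·c/n = 66·13/233 = 3.6824
OR_MH = (65.0099 + 22.5451) / (8.3636 + 3.6824) = 87.5549 / 12.0460 = 7.26836

7.27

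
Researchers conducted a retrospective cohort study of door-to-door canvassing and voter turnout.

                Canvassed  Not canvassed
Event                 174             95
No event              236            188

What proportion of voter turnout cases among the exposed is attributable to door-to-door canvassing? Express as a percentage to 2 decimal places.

Reading the table with exposure as columns: a = 174 (Canvassed, case), b = 236 (Canvassed, non-case), c = 95 (Not canvassed, case), d = 188.
Risk in exposed = 174/410 = 0.42439; risk in unexposed = 95/283 = 0.33569.
RR = 0.42439/0.33569 = 1.26424
AR% = (RR − 1)/RR × 100 = (1.26424 − 1)/1.26424 × 100 = 20.9009%

20.90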